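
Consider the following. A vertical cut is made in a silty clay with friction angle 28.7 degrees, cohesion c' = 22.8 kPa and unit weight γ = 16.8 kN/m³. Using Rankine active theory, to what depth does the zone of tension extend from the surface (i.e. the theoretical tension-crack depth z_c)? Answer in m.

K_a = tan²(45° − 28.7°/2) = 0.3511; √K_a = 0.5926.
The active pressure is zero where K_a γ z = 2c√K_a, so z_c = 2c/(γ√K_a) = 2×22.8/(16.8×0.5926) = 4.580 m.

4.58 m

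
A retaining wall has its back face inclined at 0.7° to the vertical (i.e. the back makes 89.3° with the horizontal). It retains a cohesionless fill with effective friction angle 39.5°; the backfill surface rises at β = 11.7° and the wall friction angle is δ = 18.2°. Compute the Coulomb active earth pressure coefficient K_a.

K_a = sin²(α+φ) / [sin²α · sin(α−δ) · (1 + √{sin(φ+δ)sin(φ−β) / (sin(α−δ)sin(α+β))})²].
With α = 89.3°, φ = 39.5°, δ = 18.2°, β = 11.7°: K_a = 0.2354.

0.235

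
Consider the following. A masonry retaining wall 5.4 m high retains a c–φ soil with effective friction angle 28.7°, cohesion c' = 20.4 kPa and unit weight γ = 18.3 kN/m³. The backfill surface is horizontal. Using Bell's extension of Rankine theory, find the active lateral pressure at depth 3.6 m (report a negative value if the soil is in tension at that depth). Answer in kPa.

-1.04 kPa

K_a = (1 − sin φ)/(1 + sin φ) = 0.3511.
σ_a = K_a γ z − 2c√K_a = 0.3511×18.3×3.6 − 2×20.4×0.5926 = -1.044 kPa.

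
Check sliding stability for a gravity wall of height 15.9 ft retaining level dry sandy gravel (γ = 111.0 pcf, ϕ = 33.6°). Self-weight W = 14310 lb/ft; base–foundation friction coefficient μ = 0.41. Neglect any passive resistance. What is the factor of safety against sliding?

K_a = tan²(45° − 33.6°/2) = 0.2875.
P_a = ½K_aγH² = 0.5×0.2875×111.0×15.9² = 4034 lb/ft, acting at H/3 = 5.300 ft above the base.
FS_sliding = μW / P_a = 0.41×14310 / 4034 = 1.454.

1.45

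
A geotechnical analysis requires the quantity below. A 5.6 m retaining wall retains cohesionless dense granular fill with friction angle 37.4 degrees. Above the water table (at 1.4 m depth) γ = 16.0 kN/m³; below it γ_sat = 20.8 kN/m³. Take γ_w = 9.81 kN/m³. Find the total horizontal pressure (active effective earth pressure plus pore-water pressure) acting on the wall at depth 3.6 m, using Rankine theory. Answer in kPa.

33.0 kPa

K_a = (1 − sin φ)/(1 + sin φ) = 0.2443.
γ' = 20.8 − 9.81 = 10.99 kN/m³.
Effective vertical stress at 3.6 m: σ'_v = 16.0×1.4 + 10.99×2.20 = 46.58 kPa.
σ'_h = K_a σ'_v = 0.2443 × 46.58 = 11.38 kPa; u = γ_w × 2.20 = 21.58 kPa.
Total σ_h = 11.38 + 21.58 = 32.96 kPa.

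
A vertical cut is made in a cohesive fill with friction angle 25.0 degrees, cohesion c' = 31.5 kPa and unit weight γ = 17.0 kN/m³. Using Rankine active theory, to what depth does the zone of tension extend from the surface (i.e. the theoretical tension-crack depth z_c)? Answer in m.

K_a = tan²(45° − 25.0°/2) = 0.4059; √K_a = 0.6371.
The active pressure is zero where K_a γ z = 2c√K_a, so z_c = 2c/(γ√K_a) = 2×31.5/(17.0×0.6371) = 5.817 m.

5.82 m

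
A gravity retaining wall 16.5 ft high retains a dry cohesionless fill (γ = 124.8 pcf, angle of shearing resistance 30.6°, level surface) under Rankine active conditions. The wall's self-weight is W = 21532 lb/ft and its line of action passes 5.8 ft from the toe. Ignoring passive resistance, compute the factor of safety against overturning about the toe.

4.11

K_a = tan²(45° − 30.6°/2) = 0.3253.
P_a = ½K_aγH² = 0.5×0.3253×124.8×16.5² = 5527 lb/ft, acting at H/3 = 5.500 ft above the base.
Overturning moment M_o = P_a × H/3 = 5527 × 5.500 = 30400.
Resisting moment M_r = W × 5.8 = 21532 × 5.8 = 124900.
FS_overturning = M_r/M_o = 124900/30400 = 4.108.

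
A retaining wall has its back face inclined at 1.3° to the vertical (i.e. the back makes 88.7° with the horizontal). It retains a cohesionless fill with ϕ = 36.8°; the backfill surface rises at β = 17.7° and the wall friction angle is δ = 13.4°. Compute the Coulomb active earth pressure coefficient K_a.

0.297

K_a = sin²(α+φ) / [sin²α · sin(α−δ) · (1 + √{sin(φ+δ)sin(φ−β) / (sin(α−δ)sin(α+β))})²].
With α = 88.7°, φ = 36.8°, δ = 13.4°, β = 17.7°: K_a = 0.2965.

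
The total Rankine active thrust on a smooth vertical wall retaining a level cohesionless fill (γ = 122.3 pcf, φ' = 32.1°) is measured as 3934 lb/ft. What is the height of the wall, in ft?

K_a = 0.3060. P_a = ½ K_a γ H² ⇒ H = √(2P_a/(K_a γ)).
H = √(2×3934/(0.3060×122.3)) = 14.50 ft.

14.5 ft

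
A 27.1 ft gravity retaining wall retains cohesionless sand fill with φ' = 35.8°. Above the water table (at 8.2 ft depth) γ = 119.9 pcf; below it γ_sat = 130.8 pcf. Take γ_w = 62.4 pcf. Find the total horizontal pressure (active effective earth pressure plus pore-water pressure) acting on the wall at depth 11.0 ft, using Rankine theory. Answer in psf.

K_a = (1 − sin φ)/(1 + sin φ) = 0.2619.
γ' = 130.8 − 62.4 = 68.40 pcf.
Effective vertical stress at 11.0 ft: σ'_v = 119.9×8.2 + 68.40×2.80 = 1175 psf.
σ'_h = K_a σ'_v = 0.2619 × 1175 = 307.6 psf; u = γ_w × 2.80 = 174.7 psf.
Total σ_h = 307.6 + 174.7 = 482.3 psf.

482 psf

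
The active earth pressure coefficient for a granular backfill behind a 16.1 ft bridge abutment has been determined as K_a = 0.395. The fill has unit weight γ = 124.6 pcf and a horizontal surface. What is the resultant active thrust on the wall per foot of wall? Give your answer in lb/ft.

6380 lb/ft

P = ½ K_a γ H² = 0.5 × 0.395 × 124.6 × 16.1² = 6379 lb/ft.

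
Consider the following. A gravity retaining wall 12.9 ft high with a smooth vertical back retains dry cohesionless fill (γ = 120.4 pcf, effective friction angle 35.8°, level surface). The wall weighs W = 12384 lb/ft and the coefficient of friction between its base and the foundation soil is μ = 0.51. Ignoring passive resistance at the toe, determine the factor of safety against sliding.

2.41

K_a = tan²(45° − 35.8°/2) = 0.2619.
P_a = ½K_aγH² = 0.5×0.2619×120.4×12.9² = 2623 lb/ft, acting at H/3 = 4.300 ft above the base.
FS_sliding = μW / P_a = 0.51×12384 / 2623 = 2.408.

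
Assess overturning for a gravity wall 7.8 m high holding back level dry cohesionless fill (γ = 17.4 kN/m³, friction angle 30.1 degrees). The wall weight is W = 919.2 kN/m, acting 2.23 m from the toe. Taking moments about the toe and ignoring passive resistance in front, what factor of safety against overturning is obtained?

4.49

K_a = tan²(45° − 30.1°/2) = 0.3320.
P_a = ½K_aγH² = 0.5×0.3320×17.4×7.8² = 175.7 kN/m, acting at H/3 = 2.600 m above the base.
Overturning moment M_o = P_a × H/3 = 175.7 × 2.600 = 456.9.
Resisting moment M_r = W × 2.23 = 919.2 × 2.23 = 2050.
FS_overturning = M_r/M_o = 2050/456.9 = 4.486.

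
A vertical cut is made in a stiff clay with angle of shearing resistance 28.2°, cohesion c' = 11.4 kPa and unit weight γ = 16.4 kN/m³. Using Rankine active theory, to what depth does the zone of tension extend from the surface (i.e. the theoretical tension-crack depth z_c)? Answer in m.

2.32 m

K_a = tan²(45° − 28.2°/2) = 0.3582; √K_a = 0.5985.
The active pressure is zero where K_a γ z = 2c√K_a, so z_c = 2c/(γ√K_a) = 2×11.4/(16.4×0.5985) = 2.323 m.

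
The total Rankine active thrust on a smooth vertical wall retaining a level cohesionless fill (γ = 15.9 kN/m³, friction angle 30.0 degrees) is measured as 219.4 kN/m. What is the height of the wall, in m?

9.10 m

K_a = 0.3333. P_a = ½ K_a γ H² ⇒ H = √(2P_a/(K_a γ)).
H = √(2×219.4/(0.3333×15.9)) = 9.099 m.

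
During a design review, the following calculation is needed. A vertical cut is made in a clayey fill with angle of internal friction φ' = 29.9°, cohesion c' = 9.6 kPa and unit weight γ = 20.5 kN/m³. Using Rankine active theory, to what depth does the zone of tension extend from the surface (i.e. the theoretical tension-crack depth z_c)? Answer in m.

K_a = tan²(45° − 29.9°/2) = 0.3347; √K_a = 0.5785.
The active pressure is zero where K_a γ z = 2c√K_a, so z_c = 2c/(γ√K_a) = 2×9.6/(20.5×0.5785) = 1.619 m.

1.62 m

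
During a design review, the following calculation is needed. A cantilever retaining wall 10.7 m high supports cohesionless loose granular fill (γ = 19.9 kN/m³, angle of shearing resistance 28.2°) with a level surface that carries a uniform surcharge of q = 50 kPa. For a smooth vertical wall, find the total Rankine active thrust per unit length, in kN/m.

K_a = tan²(45° − φ/2) = 0.3582.
Soil triangle: ½ K_a γ H² = 0.5×0.3582×19.9×10.7² = 408.0 kN/m.
Surcharge rectangle: K_a q H = 0.3582×50×10.7 = 191.6 kN/m.
Total = 408.0 + 191.6 = 599.7 kN/m.

600 kN/m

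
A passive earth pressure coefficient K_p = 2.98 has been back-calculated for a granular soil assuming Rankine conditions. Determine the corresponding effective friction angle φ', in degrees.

K_p = (1+sin φ)/(1−sin φ) ⇒ sin φ = (K_p − 1)/(K_p + 1) = 0.4975.
φ = arcsin(0.4975) = 29.83°.

29.8°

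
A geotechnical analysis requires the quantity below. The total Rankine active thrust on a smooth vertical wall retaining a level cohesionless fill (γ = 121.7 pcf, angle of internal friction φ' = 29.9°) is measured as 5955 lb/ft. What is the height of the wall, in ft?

17.1 ft

K_a = 0.3347. P_a = ½ K_a γ H² ⇒ H = √(2P_a/(K_a γ)).
H = √(2×5955/(0.3347×121.7)) = 17.10 ft.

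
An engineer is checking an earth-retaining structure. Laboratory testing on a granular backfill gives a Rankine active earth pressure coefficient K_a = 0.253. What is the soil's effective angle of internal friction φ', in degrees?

K_a = tan²(45° − φ/2) ⇒ 45° − φ/2 = arctan(√0.253) = 26.70°.
φ = 2(45° − 26.70°) = 36.60°.

36.6°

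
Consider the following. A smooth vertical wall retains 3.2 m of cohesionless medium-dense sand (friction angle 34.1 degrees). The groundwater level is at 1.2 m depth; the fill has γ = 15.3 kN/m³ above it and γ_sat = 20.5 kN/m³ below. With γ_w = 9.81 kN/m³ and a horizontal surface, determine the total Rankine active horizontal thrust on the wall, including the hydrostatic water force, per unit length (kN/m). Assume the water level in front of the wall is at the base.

K_a = tan²(45° − φ/2) = 0.2815.
γ' = 20.5 − 9.81 = 10.69 kN/m³. Depth below WT = 2.0 m.
σ'_h at WT = K_a γ d_w = 5.169 kPa; at base = 5.169 + K_a γ' × 2.0 = 11.19 kPa.
P₁ (0–1.2 m) = ½×5.169×1.2 = 3.101. P₂ (1.2–3.2 m) = ½(5.169+11.19)×2.0 = 16.36.
P_w = ½ γ_w h₂² = 0.5×9.81×2.0² = 19.62. Total = 3.101+16.36+19.62 = 39.08 kN/m.

39.1 kN/m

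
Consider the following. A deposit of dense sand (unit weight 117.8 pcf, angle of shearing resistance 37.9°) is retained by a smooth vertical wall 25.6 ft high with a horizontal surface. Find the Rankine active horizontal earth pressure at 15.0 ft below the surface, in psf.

422 psf

K_a = (1 − sin φ)/(1 + sin φ) = 0.2389.
σ_h = K_a γ z = 0.2389 × 117.8 × 15.0 = 422.2 psf.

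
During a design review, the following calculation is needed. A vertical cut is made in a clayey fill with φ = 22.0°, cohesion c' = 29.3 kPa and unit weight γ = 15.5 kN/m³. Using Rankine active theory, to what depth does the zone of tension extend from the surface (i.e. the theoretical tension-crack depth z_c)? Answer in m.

K_a = tan²(45° − 22.0°/2) = 0.4550; √K_a = 0.6745.
The active pressure is zero where K_a γ z = 2c√K_a, so z_c = 2c/(γ√K_a) = 2×29.3/(15.5×0.6745) = 5.605 m.

5.61 m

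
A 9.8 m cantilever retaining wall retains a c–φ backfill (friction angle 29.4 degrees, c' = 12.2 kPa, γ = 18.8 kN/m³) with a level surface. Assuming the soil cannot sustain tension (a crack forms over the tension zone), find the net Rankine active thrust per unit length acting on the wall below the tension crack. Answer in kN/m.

K_a = 0.3415; √K_a = 0.5844.
Tension-crack depth z_c = 2c/(γ√K_a) = 2×12.2/(18.8×0.5844) = 2.221 m.
σ_a at base = K_a γ H − 2c√K_a = 0.3415×18.8×9.8 − 2×12.2×0.5844 = 48.65 kPa.
P_a = ½ × 48.65 × (H − z_c) = 0.5×48.65×7.579 = 184.4 kN/m.

184 kN/m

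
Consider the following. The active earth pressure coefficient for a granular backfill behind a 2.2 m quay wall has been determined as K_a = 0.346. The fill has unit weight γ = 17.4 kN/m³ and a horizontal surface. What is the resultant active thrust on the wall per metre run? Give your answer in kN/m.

P = ½ K_a γ H² = 0.5 × 0.346 × 17.4 × 2.2² = 14.57 kN/m.

14.6 kN/m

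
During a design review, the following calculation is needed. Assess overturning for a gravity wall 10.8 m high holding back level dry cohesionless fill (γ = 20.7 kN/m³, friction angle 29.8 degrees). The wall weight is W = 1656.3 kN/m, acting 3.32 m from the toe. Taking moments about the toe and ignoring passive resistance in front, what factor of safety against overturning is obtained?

3.77

K_a = tan²(45° − 29.8°/2) = 0.3360.
P_a = ½K_aγH² = 0.5×0.3360×20.7×10.8² = 405.7 kN/m, acting at H/3 = 3.600 m above the base.
Overturning moment M_o = P_a × H/3 = 405.7 × 3.600 = 1460.
Resisting moment M_r = W × 3.32 = 1656.3 × 3.32 = 5499.
FS_overturning = M_r/M_o = 5499/1460 = 3.765.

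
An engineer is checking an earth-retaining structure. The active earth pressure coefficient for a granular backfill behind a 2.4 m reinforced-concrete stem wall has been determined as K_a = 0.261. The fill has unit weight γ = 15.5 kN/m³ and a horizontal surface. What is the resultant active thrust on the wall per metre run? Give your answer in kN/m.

11.7 kN/m

P = ½ K_a γ H² = 0.5 × 0.261 × 15.5 × 2.4² = 11.65 kN/m.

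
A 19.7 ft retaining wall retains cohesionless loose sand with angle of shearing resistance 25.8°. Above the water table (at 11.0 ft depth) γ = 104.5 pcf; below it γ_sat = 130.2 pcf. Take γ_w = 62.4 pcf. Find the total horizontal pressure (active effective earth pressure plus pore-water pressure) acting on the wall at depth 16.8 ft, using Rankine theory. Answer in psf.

K_a = (1 − sin φ)/(1 + sin φ) = 0.3935.
γ' = 130.2 − 62.4 = 67.80 pcf.
Effective vertical stress at 16.8 ft: σ'_v = 104.5×11.0 + 67.80×5.80 = 1543 psf.
σ'_h = K_a σ'_v = 0.3935 × 1543 = 607.1 psf; u = γ_w × 5.80 = 361.9 psf.
Total σ_h = 607.1 + 361.9 = 969.0 psf.

969 psf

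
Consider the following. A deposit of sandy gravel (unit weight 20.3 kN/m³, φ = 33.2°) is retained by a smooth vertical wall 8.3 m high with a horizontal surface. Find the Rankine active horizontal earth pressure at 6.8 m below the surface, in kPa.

K_a = (1 − sin φ)/(1 + sin φ) = 0.2924.
σ_h = K_a γ z = 0.2924 × 20.3 × 6.8 = 40.36 kPa.

40.4 kPa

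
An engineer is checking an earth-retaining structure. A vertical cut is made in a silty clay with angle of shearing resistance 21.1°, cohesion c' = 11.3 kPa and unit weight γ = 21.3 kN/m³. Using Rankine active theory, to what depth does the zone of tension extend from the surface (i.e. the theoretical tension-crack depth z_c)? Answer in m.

1.55 m

K_a = tan²(45° − 21.1°/2) = 0.4706; √K_a = 0.6860.
The active pressure is zero where K_a γ z = 2c√K_a, so z_c = 2c/(γ√K_a) = 2×11.3/(21.3×0.6860) = 1.547 m.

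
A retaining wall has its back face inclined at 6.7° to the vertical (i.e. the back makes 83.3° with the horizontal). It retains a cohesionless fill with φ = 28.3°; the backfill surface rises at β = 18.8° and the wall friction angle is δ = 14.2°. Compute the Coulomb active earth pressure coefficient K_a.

K_a = sin²(α+φ) / [sin²α · sin(α−δ) · (1 + √{sin(φ+δ)sin(φ−β) / (sin(α−δ)sin(α+β))})²].
With α = 83.3°, φ = 28.3°, δ = 14.2°, β = 18.8°: K_a = 0.5152.

0.515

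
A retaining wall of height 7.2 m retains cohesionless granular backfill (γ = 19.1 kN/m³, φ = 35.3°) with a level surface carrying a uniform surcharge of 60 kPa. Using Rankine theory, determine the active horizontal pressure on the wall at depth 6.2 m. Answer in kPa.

47.7 kPa

K_a = (1 − sin φ)/(1 + sin φ) = 0.2675.
σ_v = γz + q = 19.1 × 6.2 + 60 = 178.4 kPa.
σ_h = K_a σ_v = 0.2675 × 178.4 = 47.73 kPa.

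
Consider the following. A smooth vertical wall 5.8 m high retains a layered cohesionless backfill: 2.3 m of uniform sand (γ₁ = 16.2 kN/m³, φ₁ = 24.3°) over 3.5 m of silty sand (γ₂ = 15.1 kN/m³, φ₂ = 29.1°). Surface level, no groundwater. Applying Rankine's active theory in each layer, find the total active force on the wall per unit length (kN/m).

94.9 kN/m

K_a1 = tan²(45°−24.3°/2) = 0.4169; K_a2 = tan²(45°−29.1°/2) = 0.3456.
Layer 1: σ at base = K_a1 γ₁ h₁ = 15.53 kPa; P₁ = ½×15.53×2.3 = 17.86.
Layer 2: σ_v at top = γ₁h₁ = 37.26; σ_h top = K_a2×37.26 = 12.88; σ_h base = K_a2×(37.26+15.1×3.5) = 31.14.
P₂ = ½(12.88+31.14)×3.5 = 77.03. Total P_a = 17.86+77.03 = 94.90 kN/m.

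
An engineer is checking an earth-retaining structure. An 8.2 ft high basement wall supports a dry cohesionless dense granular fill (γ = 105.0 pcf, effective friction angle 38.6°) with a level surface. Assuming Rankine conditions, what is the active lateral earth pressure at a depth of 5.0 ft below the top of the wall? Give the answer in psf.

122 psf

K_a = (1 − sin φ)/(1 + sin φ) = 0.2316.
σ_h = K_a γ z = 0.2316 × 105.0 × 5.0 = 121.6 psf.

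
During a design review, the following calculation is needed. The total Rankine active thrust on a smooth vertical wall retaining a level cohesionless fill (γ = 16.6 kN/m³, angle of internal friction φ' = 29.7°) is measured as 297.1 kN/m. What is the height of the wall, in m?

10.3 m

K_a = 0.3374. P_a = ½ K_a γ H² ⇒ H = √(2P_a/(K_a γ)).
H = √(2×297.1/(0.3374×16.6)) = 10.30 m.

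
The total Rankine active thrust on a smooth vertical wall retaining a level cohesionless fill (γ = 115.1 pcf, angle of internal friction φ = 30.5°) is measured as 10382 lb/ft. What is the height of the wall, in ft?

23.5 ft

K_a = 0.3267. P_a = ½ K_a γ H² ⇒ H = √(2P_a/(K_a γ)).
H = √(2×10382/(0.3267×115.1)) = 23.50 ft.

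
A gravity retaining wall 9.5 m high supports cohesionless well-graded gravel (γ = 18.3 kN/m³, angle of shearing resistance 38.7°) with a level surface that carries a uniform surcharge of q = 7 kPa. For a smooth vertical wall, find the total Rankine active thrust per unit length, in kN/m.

206 kN/m

K_a = tan²(45° − φ/2) = 0.2306.
Soil triangle: ½ K_a γ H² = 0.5×0.2306×18.3×9.5² = 190.4 kN/m.
Surcharge rectangle: K_a q H = 0.2306×7×9.5 = 15.33 kN/m.
Total = 190.4 + 15.33 = 205.7 kN/m.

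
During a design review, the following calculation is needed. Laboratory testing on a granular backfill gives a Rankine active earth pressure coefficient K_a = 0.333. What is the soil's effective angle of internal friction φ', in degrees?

K_a = tan²(45° − φ/2) ⇒ 45° − φ/2 = arctan(√0.333) = 29.99°.
φ = 2(45° − 29.99°) = 30.02°.

30.0°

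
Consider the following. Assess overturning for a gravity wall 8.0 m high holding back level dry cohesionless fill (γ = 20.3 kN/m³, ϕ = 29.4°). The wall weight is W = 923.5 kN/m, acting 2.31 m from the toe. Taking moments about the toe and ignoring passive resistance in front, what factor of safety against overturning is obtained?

3.61

K_a = tan²(45° − 29.4°/2) = 0.3415.
P_a = ½K_aγH² = 0.5×0.3415×20.3×8.0² = 221.8 kN/m, acting at H/3 = 2.667 m above the base.
Overturning moment M_o = P_a × H/3 = 221.8 × 2.667 = 591.5.
Resisting moment M_r = W × 2.31 = 923.5 × 2.31 = 2133.
FS_overturning = M_r/M_o = 2133/591.5 = 3.606.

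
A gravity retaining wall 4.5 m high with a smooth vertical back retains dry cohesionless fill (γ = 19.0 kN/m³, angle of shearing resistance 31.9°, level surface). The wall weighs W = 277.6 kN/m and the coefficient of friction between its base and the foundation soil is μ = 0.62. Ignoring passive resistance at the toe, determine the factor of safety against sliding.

2.90

K_a = tan²(45° − 31.9°/2) = 0.3085.
P_a = ½K_aγH² = 0.5×0.3085×19.0×4.5² = 59.35 kN/m, acting at H/3 = 1.500 m above the base.
FS_sliding = μW / P_a = 0.62×277.6 / 59.35 = 2.900.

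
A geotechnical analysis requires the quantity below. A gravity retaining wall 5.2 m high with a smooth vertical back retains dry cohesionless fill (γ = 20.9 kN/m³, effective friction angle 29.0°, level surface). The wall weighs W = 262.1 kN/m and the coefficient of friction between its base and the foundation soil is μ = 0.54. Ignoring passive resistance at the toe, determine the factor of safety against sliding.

1.44

K_a = tan²(45° − 29.0°/2) = 0.3470.
P_a = ½K_aγH² = 0.5×0.3470×20.9×5.2² = 98.04 kN/m, acting at H/3 = 1.733 m above the base.
FS_sliding = μW / P_a = 0.54×262.1 / 98.04 = 1.444.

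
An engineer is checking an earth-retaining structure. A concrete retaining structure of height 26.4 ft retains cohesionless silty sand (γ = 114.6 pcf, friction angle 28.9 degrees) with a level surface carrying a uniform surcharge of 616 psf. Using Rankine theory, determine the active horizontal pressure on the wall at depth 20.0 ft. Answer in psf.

K_a = (1 − sin φ)/(1 + sin φ) = 0.3484.
σ_v = γz + q = 114.6 × 20.0 + 616 = 2908 psf.
σ_h = K_a σ_v = 0.3484 × 2908 = 1013 psf.

1010 psf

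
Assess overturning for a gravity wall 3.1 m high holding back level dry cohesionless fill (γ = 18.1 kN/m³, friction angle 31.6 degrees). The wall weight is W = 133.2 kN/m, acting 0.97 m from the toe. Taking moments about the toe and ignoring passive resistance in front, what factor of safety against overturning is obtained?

K_a = tan²(45° − 31.6°/2) = 0.3123.
P_a = ½K_aγH² = 0.5×0.3123×18.1×3.1² = 27.17 kN/m, acting at H/3 = 1.033 m above the base.
Overturning moment M_o = P_a × H/3 = 27.17 × 1.033 = 28.07.
Resisting moment M_r = W × 0.97 = 133.2 × 0.97 = 129.2.
FS_overturning = M_r/M_o = 129.2/28.07 = 4.603.

4.60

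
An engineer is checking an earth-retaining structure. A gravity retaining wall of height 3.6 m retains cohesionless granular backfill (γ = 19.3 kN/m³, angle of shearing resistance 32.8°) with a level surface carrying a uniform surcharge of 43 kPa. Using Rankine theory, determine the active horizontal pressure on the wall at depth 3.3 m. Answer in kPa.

K_a = (1 − sin φ)/(1 + sin φ) = 0.2973.
σ_v = γz + q = 19.3 × 3.3 + 43 = 106.7 kPa.
σ_h = K_a σ_v = 0.2973 × 106.7 = 31.71 kPa.

31.7 kPa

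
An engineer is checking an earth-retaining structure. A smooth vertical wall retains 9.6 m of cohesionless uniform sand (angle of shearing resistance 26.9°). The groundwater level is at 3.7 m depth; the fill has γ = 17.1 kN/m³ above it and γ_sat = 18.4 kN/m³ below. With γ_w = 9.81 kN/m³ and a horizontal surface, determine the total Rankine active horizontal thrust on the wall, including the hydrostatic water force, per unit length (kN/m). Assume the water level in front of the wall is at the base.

K_a = tan²(45° − φ/2) = 0.3770.
γ' = 18.4 − 9.81 = 8.590 kN/m³. Depth below WT = 5.9 m.
σ'_h at WT = K_a γ d_w = 23.85 kPa; at base = 23.85 + K_a γ' × 5.9 = 42.96 kPa.
P₁ (0–3.7 m) = ½×23.85×3.7 = 44.13. P₂ (3.7–9.6 m) = ½(23.85+42.96)×5.9 = 197.1.
P_w = ½ γ_w h₂² = 0.5×9.81×5.9² = 170.7. Total = 44.13+197.1+170.7 = 412.0 kN/m.

412 kN/m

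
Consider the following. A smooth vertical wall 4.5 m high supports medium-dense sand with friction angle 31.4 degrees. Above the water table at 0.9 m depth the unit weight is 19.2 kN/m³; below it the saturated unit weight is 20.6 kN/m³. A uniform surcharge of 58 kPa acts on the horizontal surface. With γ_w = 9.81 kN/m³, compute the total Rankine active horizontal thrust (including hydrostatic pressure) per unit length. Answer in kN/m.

190 kN/m

K_a = tan²(45° − φ/2) = 0.3149.
γ' = 20.6 − 9.81 = 10.79 kN/m³. h₂ = H − d_w = 3.6 m.
σ'_h: at surface K_a·q = 18.27; at WT K_a(q+γd_w) = 23.71; at base K_a(q+γd_w+γ'h₂) = 35.94 kPa.
P₁ = ½(18.27+23.71)×0.9 = 18.89; P₂ = ½(23.71+35.94)×3.6 = 107.4; P_w = ½γ_w h₂² = 63.57.
Total = 18.89+107.4+63.57 = 189.8 kN/m.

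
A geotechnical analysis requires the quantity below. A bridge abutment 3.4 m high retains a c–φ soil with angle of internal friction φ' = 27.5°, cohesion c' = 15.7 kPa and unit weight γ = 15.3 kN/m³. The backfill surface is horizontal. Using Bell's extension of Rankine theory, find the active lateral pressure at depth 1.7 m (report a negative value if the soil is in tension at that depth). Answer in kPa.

K_a = (1 − sin φ)/(1 + sin φ) = 0.3682.
σ_a = K_a γ z − 2c√K_a = 0.3682×15.3×1.7 − 2×15.7×0.6068 = -9.476 kPa.

-9.48 kPa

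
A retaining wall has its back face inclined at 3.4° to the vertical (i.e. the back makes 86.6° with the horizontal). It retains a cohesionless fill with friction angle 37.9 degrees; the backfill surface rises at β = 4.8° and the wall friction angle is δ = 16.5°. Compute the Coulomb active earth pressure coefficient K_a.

K_a = sin²(α+φ) / [sin²α · sin(α−δ) · (1 + √{sin(φ+δ)sin(φ−β) / (sin(α−δ)sin(α+β))})²].
With α = 86.6°, φ = 37.9°, δ = 16.5°, β = 4.8°: K_a = 0.2546.

0.255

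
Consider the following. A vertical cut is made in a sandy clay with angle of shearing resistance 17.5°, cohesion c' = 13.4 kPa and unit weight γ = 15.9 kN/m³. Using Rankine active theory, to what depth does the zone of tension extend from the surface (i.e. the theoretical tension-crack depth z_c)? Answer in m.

K_a = tan²(45° − 17.5°/2) = 0.5376; √K_a = 0.7332.
The active pressure is zero where K_a γ z = 2c√K_a, so z_c = 2c/(γ√K_a) = 2×13.4/(15.9×0.7332) = 2.299 m.

2.30 m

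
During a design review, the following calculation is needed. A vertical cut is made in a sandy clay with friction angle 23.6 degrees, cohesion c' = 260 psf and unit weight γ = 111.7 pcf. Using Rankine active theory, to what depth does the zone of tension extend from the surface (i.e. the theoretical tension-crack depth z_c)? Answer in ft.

7.11 ft

K_a = tan²(45° − 23.6°/2) = 0.4282; √K_a = 0.6544.
The active pressure is zero where K_a γ z = 2c√K_a, so z_c = 2c/(γ√K_a) = 2×260/(111.7×0.6544) = 7.114 ft.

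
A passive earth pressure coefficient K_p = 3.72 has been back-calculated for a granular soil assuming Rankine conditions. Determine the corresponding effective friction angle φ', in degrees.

K_p = (1+sin φ)/(1−sin φ) ⇒ sin φ = (K_p − 1)/(K_p + 1) = 0.5763.
φ = arcsin(0.5763) = 35.19°.

35.2°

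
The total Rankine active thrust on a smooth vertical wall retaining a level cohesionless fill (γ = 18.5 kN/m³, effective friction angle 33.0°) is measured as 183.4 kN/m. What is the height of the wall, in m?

8.20 m

K_a = 0.2948. P_a = ½ K_a γ H² ⇒ H = √(2P_a/(K_a γ)).
H = √(2×183.4/(0.2948×18.5)) = 8.201 m.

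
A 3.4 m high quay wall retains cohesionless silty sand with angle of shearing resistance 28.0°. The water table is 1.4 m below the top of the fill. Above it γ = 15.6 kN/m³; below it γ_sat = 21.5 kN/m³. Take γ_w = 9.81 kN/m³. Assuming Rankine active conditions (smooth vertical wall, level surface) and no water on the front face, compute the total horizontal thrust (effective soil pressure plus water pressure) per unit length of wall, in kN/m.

K_a = tan²(45° − φ/2) = 0.3610.
γ' = 21.5 − 9.81 = 11.69 kN/m³. Depth below WT = 2.0 m.
σ'_h at WT = K_a γ d_w = 7.885 kPa; at base = 7.885 + K_a γ' × 2.0 = 16.33 kPa.
P₁ (0–1.4 m) = ½×7.885×1.4 = 5.519. P₂ (1.4–3.4 m) = ½(7.885+16.33)×2.0 = 24.21.
P_w = ½ γ_w h₂² = 0.5×9.81×2.0² = 19.62. Total = 5.519+24.21+19.62 = 49.35 kN/m.

49.4 kN/m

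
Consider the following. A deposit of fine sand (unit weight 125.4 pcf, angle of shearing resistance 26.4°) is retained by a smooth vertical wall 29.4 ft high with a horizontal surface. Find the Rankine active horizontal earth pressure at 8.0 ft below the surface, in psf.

386 psf

K_a = (1 − sin φ)/(1 + sin φ) = 0.3844.
σ_h = K_a γ z = 0.3844 × 125.4 × 8.0 = 385.7 psf.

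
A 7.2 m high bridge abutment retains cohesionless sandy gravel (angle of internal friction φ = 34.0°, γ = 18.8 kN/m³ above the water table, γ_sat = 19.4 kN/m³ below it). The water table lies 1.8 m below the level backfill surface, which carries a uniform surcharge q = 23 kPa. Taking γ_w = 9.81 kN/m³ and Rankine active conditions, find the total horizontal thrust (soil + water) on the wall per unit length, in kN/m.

290 kN/m

K_a = tan²(45° − φ/2) = 0.2827.
γ' = 19.4 − 9.81 = 9.590 kN/m³. h₂ = H − d_w = 5.4 m.
σ'_h: at surface K_a·q = 6.502; at WT K_a(q+γd_w) = 16.07; at base K_a(q+γd_w+γ'h₂) = 30.71 kPa.
P₁ = ½(6.502+16.07)×1.8 = 20.31; P₂ = ½(16.07+30.71)×5.4 = 126.3; P_w = ½γ_w h₂² = 143.0.
Total = 20.31+126.3+143.0 = 289.6 kN/m.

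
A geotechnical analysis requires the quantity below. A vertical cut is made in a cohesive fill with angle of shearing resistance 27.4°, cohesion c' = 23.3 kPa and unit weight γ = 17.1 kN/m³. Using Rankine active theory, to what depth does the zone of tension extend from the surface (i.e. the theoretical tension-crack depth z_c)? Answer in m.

4.48 m

K_a = tan²(45° − 27.4°/2) = 0.3697; √K_a = 0.6080.
The active pressure is zero where K_a γ z = 2c√K_a, so z_c = 2c/(γ√K_a) = 2×23.3/(17.1×0.6080) = 4.482 m.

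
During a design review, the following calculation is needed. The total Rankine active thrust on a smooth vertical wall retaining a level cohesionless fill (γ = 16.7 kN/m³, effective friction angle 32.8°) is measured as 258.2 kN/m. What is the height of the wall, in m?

10.2 m

K_a = 0.2973. P_a = ½ K_a γ H² ⇒ H = √(2P_a/(K_a γ)).
H = √(2×258.2/(0.2973×16.7)) = 10.20 m.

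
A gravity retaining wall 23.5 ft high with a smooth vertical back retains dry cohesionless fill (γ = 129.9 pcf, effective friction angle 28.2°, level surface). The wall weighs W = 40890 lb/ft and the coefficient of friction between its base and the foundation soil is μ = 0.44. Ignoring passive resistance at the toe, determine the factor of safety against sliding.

1.40

K_a = tan²(45° − 28.2°/2) = 0.3582.
P_a = ½K_aγH² = 0.5×0.3582×129.9×23.5² = 12850 lb/ft, acting at H/3 = 7.833 ft above the base.
FS_sliding = μW / P_a = 0.44×40890 / 12850 = 1.400.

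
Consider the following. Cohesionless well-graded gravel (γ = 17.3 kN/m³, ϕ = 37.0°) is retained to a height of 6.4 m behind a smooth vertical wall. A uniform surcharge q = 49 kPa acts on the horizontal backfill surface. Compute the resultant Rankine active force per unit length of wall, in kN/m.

K_a = tan²(45° − φ/2) = 0.2486.
Soil triangle: ½ K_a γ H² = 0.5×0.2486×17.3×6.4² = 88.07 kN/m.
Surcharge rectangle: K_a q H = 0.2486×49×6.4 = 77.96 kN/m.
Total = 88.07 + 77.96 = 166.0 kN/m.

166 kN/m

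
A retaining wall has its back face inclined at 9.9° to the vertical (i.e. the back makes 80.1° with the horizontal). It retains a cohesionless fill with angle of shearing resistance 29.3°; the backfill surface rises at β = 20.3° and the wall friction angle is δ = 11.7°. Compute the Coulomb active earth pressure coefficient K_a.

0.553

K_a = sin²(α+φ) / [sin²α · sin(α−δ) · (1 + √{sin(φ+δ)sin(φ−β) / (sin(α−δ)sin(α+β))})²].
With α = 80.1°, φ = 29.3°, δ = 11.7°, β = 20.3°: K_a = 0.5532.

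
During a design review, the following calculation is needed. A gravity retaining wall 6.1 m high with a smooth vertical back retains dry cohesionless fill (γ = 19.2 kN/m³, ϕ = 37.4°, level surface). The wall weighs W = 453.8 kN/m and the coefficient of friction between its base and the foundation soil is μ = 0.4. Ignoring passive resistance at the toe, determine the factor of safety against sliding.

K_a = tan²(45° − 37.4°/2) = 0.2443.
P_a = ½K_aγH² = 0.5×0.2443×19.2×6.1² = 87.26 kN/m, acting at H/3 = 2.033 m above the base.
FS_sliding = μW / P_a = 0.4×453.8 / 87.26 = 2.080.

2.08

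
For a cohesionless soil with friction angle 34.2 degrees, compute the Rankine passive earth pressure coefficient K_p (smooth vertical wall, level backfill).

3.57

K_p = (1 + sin φ)/(1 − sin φ) = tan²(45° + 34.2°/2) = 3.567.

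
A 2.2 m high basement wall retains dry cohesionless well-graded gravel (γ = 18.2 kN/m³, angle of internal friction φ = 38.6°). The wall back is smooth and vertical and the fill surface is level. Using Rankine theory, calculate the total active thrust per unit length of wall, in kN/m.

K_a = tan²(45° − φ/2) = 0.2316.
P_a = ½ K_a γ H² = 0.5 × 0.2316 × 18.2 × 2.2² = 10.20 kN/m.

10.2 kN/m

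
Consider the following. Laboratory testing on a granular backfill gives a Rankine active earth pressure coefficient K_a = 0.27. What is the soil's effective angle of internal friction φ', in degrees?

K_a = tan²(45° − φ/2) ⇒ 45° − φ/2 = arctan(√0.27) = 27.46°.
φ = 2(45° − 27.46°) = 35.09°.

35.1°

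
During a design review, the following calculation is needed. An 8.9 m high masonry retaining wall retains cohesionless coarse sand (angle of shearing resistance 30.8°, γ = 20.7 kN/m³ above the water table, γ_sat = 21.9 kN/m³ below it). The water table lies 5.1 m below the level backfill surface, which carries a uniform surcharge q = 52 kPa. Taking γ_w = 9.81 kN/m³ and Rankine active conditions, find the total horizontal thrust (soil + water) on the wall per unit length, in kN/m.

K_a = tan²(45° − φ/2) = 0.3227.
γ' = 21.9 − 9.81 = 12.09 kN/m³. h₂ = H − d_w = 3.8 m.
σ'_h: at surface K_a·q = 16.78; at WT K_a(q+γd_w) = 50.85; at base K_a(q+γd_w+γ'h₂) = 65.68 kPa.
P₁ = ½(16.78+50.85)×5.1 = 172.5; P₂ = ½(50.85+65.68)×3.8 = 221.4; P_w = ½γ_w h₂² = 70.83.
Total = 172.5+221.4+70.83 = 464.7 kN/m.

465 kN/m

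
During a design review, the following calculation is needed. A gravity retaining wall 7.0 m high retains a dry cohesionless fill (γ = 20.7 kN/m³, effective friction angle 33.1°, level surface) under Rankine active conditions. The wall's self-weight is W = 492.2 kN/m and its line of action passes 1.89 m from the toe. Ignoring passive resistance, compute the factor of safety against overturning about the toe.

K_a = tan²(45° − 33.1°/2) = 0.2936.
P_a = ½K_aγH² = 0.5×0.2936×20.7×7.0² = 148.9 kN/m, acting at H/3 = 2.333 m above the base.
Overturning moment M_o = P_a × H/3 = 148.9 × 2.333 = 347.4.
Resisting moment M_r = W × 1.89 = 492.2 × 1.89 = 930.3.
FS_overturning = M_r/M_o = 930.3/347.4 = 2.678.

2.68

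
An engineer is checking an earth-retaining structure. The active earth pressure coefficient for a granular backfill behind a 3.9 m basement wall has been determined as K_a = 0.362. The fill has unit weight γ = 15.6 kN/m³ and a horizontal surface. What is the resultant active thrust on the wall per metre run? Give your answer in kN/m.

P = ½ K_a γ H² = 0.5 × 0.362 × 15.6 × 3.9² = 42.95 kN/m.

42.9 kN/m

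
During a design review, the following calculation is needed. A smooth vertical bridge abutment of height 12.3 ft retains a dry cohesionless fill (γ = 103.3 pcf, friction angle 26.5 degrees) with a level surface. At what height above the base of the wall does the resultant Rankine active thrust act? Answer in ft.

K_a = 0.3829.
The pressure distribution is triangular, so the resultant acts at H/3 above the base = 12.3/3 = 4.100 ft.

4.10 ft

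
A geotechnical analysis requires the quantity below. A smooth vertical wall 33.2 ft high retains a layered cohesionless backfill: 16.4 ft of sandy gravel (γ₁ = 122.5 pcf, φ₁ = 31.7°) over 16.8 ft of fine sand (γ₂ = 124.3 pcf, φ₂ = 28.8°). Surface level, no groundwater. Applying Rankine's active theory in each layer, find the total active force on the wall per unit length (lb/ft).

K_a1 = tan²(45°−31.7°/2) = 0.3111; K_a2 = tan²(45°−28.8°/2) = 0.3498.
Layer 1: σ at base = K_a1 γ₁ h₁ = 624.9 psf; P₁ = ½×624.9×16.4 = 5125.
Layer 2: σ_v at top = γ₁h₁ = 2009; σ_h top = K_a2×2009 = 702.7; σ_h base = K_a2×(2009+124.3×16.8) = 1433.
P₂ = ½(702.7+1433)×16.8 = 17940. Total P_a = 5125+17940 = 23060 lb/ft.

23100 lb/ft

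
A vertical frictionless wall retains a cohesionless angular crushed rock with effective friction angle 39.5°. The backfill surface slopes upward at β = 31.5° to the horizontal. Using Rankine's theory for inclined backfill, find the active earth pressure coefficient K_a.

K_a = cos β · (cos β − √(cos²β − cos²φ)) / (cos β + √(cos²β − cos²φ)).
cos β = 0.8526, cos φ = 0.7716, √(cos²β − cos²φ) = 0.3628.
K_a = 0.8526 × (0.8526 − 0.3628)/(0.8526 + 0.3628) = 0.3437.

0.344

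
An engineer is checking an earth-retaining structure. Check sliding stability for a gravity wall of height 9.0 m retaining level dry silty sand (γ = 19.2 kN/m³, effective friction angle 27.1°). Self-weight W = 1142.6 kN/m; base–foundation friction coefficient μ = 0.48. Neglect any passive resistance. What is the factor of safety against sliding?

K_a = tan²(45° − 27.1°/2) = 0.3741.
P_a = ½K_aγH² = 0.5×0.3741×19.2×9.0² = 290.9 kN/m, acting at H/3 = 3.000 m above the base.
FS_sliding = μW / P_a = 0.48×1142.6 / 290.9 = 1.886.

1.89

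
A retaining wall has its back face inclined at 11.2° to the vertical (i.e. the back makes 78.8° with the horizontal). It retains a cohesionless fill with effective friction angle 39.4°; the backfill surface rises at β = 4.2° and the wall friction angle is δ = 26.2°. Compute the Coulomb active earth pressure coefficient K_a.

K_a = sin²(α+φ) / [sin²α · sin(α−δ) · (1 + √{sin(φ+δ)sin(φ−β) / (sin(α−δ)sin(α+β))})²].
With α = 78.8°, φ = 39.4°, δ = 26.2°, β = 4.2°: K_a = 0.3081.

0.308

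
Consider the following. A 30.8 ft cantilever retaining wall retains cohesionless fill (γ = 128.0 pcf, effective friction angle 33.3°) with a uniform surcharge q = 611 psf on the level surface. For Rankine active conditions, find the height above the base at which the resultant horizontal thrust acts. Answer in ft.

11.5 ft

K_a = 0.2911.
Triangular part P₁ = ½K_aγH² = 17680 at H/3 = 10.27 ft; rectangular part P₂ = K_a q H = 5479 at H/2 = 15.40 ft.
ȳ = (P₁·10.27 + P₂·15.40)/(P₁+P₂) = 11.48 ft.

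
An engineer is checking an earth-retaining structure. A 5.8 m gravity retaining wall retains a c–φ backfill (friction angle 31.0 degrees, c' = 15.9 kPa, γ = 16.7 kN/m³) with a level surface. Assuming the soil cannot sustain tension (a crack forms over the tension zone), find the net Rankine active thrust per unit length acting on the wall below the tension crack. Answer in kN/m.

15.8 kN/m

K_a = 0.3201; √K_a = 0.5658.
Tension-crack depth z_c = 2c/(γ√K_a) = 2×15.9/(16.7×0.5658) = 3.366 m.
σ_a at base = K_a γ H − 2c√K_a = 0.3201×16.7×5.8 − 2×15.9×0.5658 = 13.01 kPa.
P_a = ½ × 13.01 × (H − z_c) = 0.5×13.01×2.434 = 15.84 kN/m.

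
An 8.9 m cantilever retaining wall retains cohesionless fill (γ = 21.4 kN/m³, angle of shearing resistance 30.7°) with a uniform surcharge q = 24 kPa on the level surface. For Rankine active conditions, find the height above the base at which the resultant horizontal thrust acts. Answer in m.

3.27 m

K_a = 0.3240.
Triangular part P₁ = ½K_aγH² = 274.6 at H/3 = 2.967 m; rectangular part P₂ = K_a q H = 69.21 at H/2 = 4.450 m.
ȳ = (P₁·2.967 + P₂·4.450)/(P₁+P₂) = 3.265 m.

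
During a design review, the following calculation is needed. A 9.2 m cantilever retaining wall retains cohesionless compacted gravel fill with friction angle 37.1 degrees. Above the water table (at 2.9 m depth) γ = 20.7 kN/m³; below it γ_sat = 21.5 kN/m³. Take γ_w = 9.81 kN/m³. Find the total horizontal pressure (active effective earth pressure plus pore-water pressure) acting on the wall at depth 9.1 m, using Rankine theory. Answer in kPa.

93.6 kPa

K_a = (1 − sin φ)/(1 + sin φ) = 0.2475.
γ' = 21.5 − 9.81 = 11.69 kN/m³.
Effective vertical stress at 9.1 m: σ'_v = 20.7×2.9 + 11.69×6.20 = 132.5 kPa.
σ'_h = K_a σ'_v = 0.2475 × 132.5 = 32.80 kPa; u = γ_w × 6.20 = 60.82 kPa.
Total σ_h = 32.80 + 60.82 = 93.62 kPa.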